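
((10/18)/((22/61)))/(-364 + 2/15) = -1525/360228 = 0.00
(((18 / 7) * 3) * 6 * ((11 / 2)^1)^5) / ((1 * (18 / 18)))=13045131/56 = 232948.77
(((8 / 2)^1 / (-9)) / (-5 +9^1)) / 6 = -1/54 = -0.02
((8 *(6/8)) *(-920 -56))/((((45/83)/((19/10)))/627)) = -321682768/25 = -12867310.72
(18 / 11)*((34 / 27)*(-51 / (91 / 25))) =-28900/1001 = -28.87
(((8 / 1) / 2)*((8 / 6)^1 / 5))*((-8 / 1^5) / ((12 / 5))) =-32/9 = -3.56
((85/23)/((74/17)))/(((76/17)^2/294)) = 61387935/4915376 = 12.49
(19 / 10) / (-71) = -19/710 = -0.03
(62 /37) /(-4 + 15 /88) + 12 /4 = 31951/12469 = 2.56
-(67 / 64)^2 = -4489/4096 = -1.10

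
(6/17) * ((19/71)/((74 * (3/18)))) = 342/44659 = 0.01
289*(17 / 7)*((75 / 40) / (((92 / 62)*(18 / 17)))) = 12945755/15456 = 837.59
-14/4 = -7/2 = -3.50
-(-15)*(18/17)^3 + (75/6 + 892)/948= 58249899/3105016 = 18.76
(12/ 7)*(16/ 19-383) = -87132/133 = -655.13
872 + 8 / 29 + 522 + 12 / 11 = 445122/319 = 1395.37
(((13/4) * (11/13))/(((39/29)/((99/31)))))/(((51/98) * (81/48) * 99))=125048/1664793 = 0.08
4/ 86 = 2/43 = 0.05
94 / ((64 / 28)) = 329/8 = 41.12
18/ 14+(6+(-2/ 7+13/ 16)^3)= 10441283/1404928 = 7.43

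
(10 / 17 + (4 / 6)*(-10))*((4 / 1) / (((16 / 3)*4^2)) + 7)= -69905/1632 = -42.83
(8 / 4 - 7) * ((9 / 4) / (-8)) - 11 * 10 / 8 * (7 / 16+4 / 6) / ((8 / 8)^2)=-2645/192 = -13.78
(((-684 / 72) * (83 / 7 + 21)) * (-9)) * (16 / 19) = 16560/7 = 2365.71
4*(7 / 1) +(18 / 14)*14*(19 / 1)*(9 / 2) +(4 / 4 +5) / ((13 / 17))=20473/13 = 1574.85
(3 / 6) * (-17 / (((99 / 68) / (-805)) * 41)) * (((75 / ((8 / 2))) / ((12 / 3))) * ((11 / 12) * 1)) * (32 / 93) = 5816125/34317 = 169.48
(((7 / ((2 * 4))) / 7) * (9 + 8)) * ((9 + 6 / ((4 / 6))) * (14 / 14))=153/4 = 38.25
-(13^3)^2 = -4826809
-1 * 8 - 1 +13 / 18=-149/18 = -8.28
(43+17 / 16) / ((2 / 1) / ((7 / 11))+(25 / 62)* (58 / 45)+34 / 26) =3579849/403808 = 8.87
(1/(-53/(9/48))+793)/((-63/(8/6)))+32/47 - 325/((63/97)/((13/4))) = -110462347/67257 = -1642.39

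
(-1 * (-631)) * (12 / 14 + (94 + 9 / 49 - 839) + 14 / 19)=-436614140/931 = -468973.30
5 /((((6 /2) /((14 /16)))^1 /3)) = 35/8 = 4.38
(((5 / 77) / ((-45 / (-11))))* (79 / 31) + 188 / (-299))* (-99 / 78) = 3778973/5060874 = 0.75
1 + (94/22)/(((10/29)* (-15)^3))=369887/371250 = 1.00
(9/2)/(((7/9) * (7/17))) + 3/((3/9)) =2259/98 = 23.05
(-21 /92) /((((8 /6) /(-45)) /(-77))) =-218295/368 = -593.19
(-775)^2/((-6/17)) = -1701770.83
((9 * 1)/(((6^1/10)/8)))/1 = 120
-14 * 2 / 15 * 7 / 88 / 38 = -49/12540 = 0.00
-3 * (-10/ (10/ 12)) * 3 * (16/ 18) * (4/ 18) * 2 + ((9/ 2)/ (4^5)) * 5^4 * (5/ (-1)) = 177769/6144 = 28.93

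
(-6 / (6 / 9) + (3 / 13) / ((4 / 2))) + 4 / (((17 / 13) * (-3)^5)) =-955613/107406 = -8.90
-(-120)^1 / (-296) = -0.41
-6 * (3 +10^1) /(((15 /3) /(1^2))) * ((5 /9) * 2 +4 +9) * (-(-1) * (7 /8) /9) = -11557/540 = -21.40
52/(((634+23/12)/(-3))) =-144/587 = -0.25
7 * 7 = 49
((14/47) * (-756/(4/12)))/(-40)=3969/235 = 16.89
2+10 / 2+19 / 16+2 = 163/16 = 10.19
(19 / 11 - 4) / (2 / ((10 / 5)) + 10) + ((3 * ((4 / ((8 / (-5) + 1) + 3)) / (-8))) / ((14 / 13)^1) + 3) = 29991/13552 = 2.21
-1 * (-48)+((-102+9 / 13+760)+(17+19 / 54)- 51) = 472477/702 = 673.04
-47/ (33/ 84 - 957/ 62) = 40796/13057 = 3.12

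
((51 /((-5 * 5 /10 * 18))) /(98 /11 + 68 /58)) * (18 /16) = -5423/42880 = -0.13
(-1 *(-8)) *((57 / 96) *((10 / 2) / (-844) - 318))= -5099543/3376 = -1510.53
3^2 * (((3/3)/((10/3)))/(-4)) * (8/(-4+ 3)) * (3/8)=81/40 = 2.02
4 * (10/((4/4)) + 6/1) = 64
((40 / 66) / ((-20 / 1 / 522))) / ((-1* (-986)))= -3/187 = -0.02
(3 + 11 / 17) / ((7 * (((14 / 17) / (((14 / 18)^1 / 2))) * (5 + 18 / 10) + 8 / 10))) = 155/4522 = 0.03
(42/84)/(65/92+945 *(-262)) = -46/22778215 = 0.00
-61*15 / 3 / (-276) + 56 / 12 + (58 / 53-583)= -2809229/4876 = -576.13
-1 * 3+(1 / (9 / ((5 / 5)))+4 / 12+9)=58/9 = 6.44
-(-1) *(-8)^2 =64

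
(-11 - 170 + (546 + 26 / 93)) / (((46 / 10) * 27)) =7385/2511 = 2.94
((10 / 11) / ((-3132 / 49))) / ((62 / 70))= -0.02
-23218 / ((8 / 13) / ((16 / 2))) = -301834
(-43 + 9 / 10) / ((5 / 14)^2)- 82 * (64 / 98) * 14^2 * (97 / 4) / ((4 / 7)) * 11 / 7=-87535258/125 = -700282.06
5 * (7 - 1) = 30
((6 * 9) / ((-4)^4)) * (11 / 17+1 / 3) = 225/1088 = 0.21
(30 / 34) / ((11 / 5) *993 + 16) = 75/187051 = 0.00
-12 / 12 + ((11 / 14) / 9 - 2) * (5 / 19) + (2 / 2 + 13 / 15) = 4349/11970 = 0.36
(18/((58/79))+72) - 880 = -22721/29 = -783.48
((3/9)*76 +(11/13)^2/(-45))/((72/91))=1347773/42120 = 32.00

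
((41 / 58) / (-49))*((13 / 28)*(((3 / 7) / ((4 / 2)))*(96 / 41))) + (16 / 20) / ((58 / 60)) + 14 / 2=544793/69629 = 7.82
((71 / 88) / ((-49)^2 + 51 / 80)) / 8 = 355/8453764 = 0.00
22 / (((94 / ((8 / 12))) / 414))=3036/47 = 64.60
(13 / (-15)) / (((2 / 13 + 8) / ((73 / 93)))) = -12337/147870 = -0.08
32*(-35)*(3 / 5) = -672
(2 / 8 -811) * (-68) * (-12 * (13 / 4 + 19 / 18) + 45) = -367540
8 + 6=14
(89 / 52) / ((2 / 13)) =89/8 = 11.12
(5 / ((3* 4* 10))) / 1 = 1/24 = 0.04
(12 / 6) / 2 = 1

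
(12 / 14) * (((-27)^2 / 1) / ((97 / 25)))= 109350/679 = 161.05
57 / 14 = 4.07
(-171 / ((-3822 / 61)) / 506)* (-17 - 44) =-212097/644644 = -0.33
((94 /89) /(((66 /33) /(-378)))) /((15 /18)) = -106596/445 = -239.54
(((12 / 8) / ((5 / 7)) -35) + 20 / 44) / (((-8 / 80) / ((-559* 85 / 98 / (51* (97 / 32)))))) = -159605680/156849 = -1017.58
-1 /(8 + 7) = -1/15 = -0.07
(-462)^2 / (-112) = -7623/4 = -1905.75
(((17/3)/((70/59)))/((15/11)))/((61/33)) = 121363/64050 = 1.89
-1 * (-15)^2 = -225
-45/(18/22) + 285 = 230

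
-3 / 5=-0.60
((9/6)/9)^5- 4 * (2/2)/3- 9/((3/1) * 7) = -95897/54432 = -1.76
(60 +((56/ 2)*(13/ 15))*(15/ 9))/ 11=904/99 = 9.13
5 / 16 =0.31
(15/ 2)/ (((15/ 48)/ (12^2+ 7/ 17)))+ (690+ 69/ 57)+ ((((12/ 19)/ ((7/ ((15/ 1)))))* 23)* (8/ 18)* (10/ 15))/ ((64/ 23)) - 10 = 56304427/13566 = 4150.41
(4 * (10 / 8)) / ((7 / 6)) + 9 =93/7 = 13.29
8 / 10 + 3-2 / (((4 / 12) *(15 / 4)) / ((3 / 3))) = 11/5 = 2.20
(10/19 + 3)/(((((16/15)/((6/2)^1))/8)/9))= 27135/38 = 714.08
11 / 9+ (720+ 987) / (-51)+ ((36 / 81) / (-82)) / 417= -84356632/2615841 = -32.25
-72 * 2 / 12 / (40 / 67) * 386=-38793/5 = -7758.60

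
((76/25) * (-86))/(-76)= 86/25 = 3.44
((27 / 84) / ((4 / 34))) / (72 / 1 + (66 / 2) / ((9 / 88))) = 459/66304 = 0.01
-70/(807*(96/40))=-175/4842 = -0.04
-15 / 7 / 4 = -15/28 = -0.54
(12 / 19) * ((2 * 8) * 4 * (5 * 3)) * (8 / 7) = 92160/133 = 692.93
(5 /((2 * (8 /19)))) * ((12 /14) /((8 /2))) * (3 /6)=285/448 = 0.64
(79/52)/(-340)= -79/17680 = 0.00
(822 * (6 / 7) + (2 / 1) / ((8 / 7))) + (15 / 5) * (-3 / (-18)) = 19791/28 = 706.82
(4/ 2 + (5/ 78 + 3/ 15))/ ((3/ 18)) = 883/65 = 13.58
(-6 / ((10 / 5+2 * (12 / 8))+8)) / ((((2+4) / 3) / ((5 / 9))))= -5/39 = -0.13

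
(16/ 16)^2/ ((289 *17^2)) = 1/83521 = 0.00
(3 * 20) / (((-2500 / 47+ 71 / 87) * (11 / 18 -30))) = 0.04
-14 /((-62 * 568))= 7/17608 = 0.00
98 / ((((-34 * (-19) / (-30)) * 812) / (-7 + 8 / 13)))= 8715/243542 = 0.04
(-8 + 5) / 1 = -3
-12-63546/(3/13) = -275378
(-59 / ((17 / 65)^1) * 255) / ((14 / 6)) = -24653.57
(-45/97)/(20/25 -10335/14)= 3150/5007043 = 0.00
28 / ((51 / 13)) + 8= 772/51 = 15.14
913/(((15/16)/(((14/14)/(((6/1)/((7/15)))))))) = 51128/675 = 75.75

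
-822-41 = -863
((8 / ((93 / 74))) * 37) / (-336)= -1369/1953 = -0.70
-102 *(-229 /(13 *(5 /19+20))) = 443802/5005 = 88.67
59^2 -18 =3463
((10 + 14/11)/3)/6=0.63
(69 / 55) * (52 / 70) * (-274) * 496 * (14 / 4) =-121905888/275 = -443294.14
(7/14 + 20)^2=420.25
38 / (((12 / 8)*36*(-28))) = -19/756 = -0.03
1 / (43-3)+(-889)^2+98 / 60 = 94838719/120 = 790322.66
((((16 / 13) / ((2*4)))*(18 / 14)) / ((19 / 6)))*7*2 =216/247 = 0.87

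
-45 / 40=-1.12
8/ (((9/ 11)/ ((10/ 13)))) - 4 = 412/117 = 3.52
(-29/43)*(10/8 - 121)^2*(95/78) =-632109955/53664 = -11779.03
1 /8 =0.12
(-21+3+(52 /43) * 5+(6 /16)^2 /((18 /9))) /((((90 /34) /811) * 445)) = -180347747/22043520 = -8.18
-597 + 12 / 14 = -596.14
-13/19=-0.68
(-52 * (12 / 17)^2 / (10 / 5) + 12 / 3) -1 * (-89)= 23133/289 = 80.04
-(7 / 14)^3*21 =-21/8 = -2.62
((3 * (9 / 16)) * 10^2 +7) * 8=1406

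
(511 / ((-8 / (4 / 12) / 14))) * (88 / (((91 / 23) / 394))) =-101875004/39 = -2612179.59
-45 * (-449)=20205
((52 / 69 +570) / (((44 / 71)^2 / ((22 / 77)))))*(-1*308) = -99262331/759 = -130780.41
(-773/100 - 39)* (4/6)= -4673/150 = -31.15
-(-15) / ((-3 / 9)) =-45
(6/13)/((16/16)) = 6/13 = 0.46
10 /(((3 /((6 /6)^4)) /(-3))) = -10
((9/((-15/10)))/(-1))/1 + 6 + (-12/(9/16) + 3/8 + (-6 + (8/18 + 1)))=-973/72 = -13.51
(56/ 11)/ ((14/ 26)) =104/11 = 9.45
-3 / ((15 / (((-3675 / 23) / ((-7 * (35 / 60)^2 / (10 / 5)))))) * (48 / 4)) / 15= -24/161 = -0.15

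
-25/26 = -0.96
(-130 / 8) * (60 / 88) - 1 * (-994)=86497/88 = 982.92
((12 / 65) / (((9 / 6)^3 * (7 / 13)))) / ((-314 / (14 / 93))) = -32/657045 = 0.00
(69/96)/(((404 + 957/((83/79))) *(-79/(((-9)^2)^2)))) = -544563/11995360 = -0.05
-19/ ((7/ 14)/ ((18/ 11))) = -62.18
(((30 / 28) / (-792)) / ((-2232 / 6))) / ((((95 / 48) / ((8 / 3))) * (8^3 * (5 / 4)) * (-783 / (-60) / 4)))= 1/426136788 = 0.00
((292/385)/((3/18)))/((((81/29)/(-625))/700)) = -211700000/297 = -712794.61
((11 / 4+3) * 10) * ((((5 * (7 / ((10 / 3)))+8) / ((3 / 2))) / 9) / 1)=4255/54 = 78.80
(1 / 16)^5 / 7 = 1/7340032 = 0.00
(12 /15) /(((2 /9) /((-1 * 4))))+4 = -52/5 = -10.40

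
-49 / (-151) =49/151 = 0.32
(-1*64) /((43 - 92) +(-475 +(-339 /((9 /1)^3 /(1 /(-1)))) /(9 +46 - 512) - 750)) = 7107264/141479087 = 0.05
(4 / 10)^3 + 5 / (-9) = -0.49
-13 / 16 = -0.81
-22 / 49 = -0.45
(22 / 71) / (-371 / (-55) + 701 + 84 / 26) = 7865/18046354 = 0.00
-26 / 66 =-13/33 = -0.39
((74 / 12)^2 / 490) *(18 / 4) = 1369/3920 = 0.35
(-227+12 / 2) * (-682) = 150722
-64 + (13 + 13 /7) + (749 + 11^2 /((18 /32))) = 57643/63 = 914.97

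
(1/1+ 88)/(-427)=-89/427 = -0.21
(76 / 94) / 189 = 38/8883 = 0.00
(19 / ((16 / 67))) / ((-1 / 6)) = -477.38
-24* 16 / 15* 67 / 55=-8576/275 = -31.19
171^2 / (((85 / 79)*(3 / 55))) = 8470143/17 = 498243.71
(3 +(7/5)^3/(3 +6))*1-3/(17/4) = 49706/19125 = 2.60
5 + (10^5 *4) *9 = 3600005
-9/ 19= -0.47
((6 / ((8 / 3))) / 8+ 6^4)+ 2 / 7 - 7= 288863/224 = 1289.57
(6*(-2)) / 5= -12/5 = -2.40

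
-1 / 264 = -1/264 = 0.00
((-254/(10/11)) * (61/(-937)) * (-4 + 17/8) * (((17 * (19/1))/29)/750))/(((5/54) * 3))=-1.82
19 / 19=1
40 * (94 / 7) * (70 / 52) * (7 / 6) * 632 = 533148.72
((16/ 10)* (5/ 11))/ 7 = 8/77 = 0.10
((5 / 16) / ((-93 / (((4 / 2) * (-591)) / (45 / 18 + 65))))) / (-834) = -197/2792232 = 0.00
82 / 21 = 3.90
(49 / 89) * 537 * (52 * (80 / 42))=2606240/89 = 29283.60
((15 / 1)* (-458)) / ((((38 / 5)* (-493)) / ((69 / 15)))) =79005/9367 = 8.43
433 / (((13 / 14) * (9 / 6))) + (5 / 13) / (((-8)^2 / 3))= 775981/2496 = 310.89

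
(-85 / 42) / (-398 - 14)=85/17304 = 0.00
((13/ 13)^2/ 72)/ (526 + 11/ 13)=13/493128 = 0.00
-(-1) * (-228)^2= 51984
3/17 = 0.18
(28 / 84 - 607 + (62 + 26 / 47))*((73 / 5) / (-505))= 1120112/71205 = 15.73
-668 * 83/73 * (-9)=498996/73 = 6835.56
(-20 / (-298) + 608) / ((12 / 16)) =362408/447 = 810.76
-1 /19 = -0.05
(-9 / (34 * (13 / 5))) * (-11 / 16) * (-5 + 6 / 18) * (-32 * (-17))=-2310/13 = -177.69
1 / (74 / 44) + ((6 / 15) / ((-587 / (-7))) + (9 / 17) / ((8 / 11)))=19602873/14768920 = 1.33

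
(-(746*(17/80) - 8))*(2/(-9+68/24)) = 18063/370 = 48.82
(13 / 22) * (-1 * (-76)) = 494/11 = 44.91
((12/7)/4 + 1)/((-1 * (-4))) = 5/14 = 0.36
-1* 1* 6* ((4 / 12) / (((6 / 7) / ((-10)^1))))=70/3 = 23.33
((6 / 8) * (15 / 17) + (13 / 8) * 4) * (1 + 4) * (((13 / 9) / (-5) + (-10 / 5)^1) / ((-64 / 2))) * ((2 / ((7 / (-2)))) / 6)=-50161/205632 = -0.24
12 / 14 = 0.86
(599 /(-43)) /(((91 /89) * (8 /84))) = -143.05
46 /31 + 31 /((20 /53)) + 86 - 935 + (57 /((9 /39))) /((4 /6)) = -244817/620 = -394.87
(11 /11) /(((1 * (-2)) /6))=-3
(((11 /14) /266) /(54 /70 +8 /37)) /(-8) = -2035/5443424 = 0.00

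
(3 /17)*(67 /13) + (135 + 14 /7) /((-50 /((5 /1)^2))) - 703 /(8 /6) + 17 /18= -4725037/7956 = -593.90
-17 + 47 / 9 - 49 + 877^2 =6921614/9 = 769068.22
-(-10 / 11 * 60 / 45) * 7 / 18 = 140/297 = 0.47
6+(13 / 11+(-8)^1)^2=6351/121 = 52.49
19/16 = 1.19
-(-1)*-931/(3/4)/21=-532/9 = -59.11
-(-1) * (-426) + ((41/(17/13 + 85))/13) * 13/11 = -5257159/12342 = -425.96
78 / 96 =13/16 = 0.81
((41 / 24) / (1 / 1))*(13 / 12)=533/288 = 1.85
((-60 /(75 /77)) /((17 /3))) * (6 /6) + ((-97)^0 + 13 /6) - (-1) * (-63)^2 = 2020261/510 = 3961.30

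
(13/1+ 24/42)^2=9025/49 = 184.18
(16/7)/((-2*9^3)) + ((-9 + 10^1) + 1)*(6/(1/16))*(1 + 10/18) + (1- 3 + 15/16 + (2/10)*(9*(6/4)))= 122595533/408240 = 300.30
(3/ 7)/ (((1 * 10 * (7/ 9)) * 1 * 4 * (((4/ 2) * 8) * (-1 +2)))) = 27/31360 = 0.00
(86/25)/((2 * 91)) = 43/2275 = 0.02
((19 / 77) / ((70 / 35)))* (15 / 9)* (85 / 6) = 8075/2772 = 2.91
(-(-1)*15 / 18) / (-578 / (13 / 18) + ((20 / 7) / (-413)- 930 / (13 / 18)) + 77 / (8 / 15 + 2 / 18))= -419195/990234582 = 0.00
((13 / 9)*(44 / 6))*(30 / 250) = 286/225 = 1.27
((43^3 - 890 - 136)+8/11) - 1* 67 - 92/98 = 78413.79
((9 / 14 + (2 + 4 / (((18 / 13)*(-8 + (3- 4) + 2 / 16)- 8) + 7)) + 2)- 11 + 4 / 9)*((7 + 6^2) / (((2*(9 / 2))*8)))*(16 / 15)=-23263129/5876955 = -3.96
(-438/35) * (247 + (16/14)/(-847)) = -128286258/41503 = -3091.01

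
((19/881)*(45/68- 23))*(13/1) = -375193/59908 = -6.26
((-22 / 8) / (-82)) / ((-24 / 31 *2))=-341/15744 = -0.02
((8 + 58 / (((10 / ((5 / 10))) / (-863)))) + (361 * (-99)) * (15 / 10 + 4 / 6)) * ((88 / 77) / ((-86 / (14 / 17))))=3197168/3655 = 874.74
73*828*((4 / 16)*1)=15111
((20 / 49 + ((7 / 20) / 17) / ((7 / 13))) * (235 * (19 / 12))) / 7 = 2213747/93296 = 23.73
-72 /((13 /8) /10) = -5760/13 = -443.08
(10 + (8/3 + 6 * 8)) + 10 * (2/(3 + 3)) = 64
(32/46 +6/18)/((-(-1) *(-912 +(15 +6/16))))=-568/494937 = 0.00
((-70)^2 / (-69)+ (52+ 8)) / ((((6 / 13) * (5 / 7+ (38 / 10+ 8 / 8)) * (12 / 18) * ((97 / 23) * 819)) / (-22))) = 20900/505467 = 0.04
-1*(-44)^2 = -1936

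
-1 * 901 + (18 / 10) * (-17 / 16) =-72233/80 = -902.91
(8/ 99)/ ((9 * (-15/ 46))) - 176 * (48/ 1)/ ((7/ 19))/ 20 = -21452944/18711 = -1146.54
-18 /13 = -1.38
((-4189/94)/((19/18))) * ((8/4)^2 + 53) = -113103/47 = -2406.45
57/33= 19/11 = 1.73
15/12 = 5/4 = 1.25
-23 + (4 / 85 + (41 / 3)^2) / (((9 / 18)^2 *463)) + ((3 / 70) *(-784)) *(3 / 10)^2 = -216147167/8854875 = -24.41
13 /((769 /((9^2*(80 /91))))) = 6480/5383 = 1.20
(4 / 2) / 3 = 2/3 = 0.67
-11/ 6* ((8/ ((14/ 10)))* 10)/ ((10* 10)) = -22/21 = -1.05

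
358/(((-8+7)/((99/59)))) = -35442/59 = -600.71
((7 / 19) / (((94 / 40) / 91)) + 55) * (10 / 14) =309275/6251 = 49.48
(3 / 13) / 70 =3/910 = 0.00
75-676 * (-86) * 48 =2790603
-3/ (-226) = 3/226 = 0.01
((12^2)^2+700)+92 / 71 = 1522048/71 = 21437.30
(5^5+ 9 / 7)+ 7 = 21933/7 = 3133.29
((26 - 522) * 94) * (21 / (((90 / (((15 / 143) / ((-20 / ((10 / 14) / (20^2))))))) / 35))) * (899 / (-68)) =-9168901/194480 = -47.15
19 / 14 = 1.36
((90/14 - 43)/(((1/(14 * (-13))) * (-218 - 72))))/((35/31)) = -103168/5075 = -20.33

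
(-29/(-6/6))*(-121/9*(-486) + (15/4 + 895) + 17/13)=11210559/52 = 215587.67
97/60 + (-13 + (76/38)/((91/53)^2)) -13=-11778023/496860 = -23.70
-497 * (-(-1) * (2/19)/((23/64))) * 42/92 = -667968/10051 = -66.46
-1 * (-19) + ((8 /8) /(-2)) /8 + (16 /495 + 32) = 403681/7920 = 50.97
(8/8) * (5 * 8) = 40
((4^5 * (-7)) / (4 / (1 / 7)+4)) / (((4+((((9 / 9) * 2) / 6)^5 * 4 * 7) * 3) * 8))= -567/88 = -6.44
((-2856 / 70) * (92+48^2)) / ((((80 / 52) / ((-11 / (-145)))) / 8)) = -139792224/3625 = -38563.37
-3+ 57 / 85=-198/85 = -2.33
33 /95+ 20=20.35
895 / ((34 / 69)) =61755/34 = 1816.32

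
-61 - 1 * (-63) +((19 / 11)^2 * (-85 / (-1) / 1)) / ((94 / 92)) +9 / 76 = 108190367/432212 = 250.32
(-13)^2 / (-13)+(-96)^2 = 9203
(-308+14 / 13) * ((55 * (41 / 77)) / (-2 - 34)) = 19475/78 = 249.68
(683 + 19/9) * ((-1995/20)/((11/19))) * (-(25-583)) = -724538913/11 = -65867173.91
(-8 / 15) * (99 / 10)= -132/25 = -5.28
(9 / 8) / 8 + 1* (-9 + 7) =-119/64 = -1.86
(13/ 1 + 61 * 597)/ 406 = 18215/203 = 89.73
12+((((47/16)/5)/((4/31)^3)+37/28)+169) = 16335639/35840 = 455.79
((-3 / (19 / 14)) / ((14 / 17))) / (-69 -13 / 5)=255/6802 = 0.04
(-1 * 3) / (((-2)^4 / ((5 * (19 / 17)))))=-285/272 = -1.05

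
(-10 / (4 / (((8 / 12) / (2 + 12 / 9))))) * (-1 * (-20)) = -10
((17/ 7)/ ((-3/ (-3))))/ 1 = 17/7 = 2.43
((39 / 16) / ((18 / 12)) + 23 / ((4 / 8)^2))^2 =561001/64 = 8765.64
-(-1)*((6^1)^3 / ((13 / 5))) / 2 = 540/13 = 41.54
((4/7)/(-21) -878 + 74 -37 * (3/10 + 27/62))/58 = -14.33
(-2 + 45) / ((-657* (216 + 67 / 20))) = -860/2882259 = 0.00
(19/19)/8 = 1/8 = 0.12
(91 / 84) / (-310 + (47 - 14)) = -13/3324 = 0.00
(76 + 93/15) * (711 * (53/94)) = 15487713/470 = 32952.58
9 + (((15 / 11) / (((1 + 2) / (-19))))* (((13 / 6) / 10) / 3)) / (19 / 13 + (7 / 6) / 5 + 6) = 1766539/198066 = 8.92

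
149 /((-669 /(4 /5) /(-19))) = 11324/3345 = 3.39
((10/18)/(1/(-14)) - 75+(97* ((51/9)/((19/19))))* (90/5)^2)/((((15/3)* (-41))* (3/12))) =-6408332/1845 = -3473.35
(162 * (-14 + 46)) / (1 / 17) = 88128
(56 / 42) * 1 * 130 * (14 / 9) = 7280/27 = 269.63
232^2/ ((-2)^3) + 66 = -6662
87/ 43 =2.02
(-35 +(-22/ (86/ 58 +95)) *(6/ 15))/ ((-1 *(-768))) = -81821/1790720 = -0.05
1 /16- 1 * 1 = -15/16 = -0.94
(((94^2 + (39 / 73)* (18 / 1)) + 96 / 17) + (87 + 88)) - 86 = 11094867/1241 = 8940.26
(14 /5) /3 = 14/15 = 0.93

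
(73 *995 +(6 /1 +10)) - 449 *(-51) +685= 96235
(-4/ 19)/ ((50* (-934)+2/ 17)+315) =68/14982317 = 0.00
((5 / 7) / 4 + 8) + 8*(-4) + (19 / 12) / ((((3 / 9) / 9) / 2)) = 61.68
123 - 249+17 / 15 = -1873/15 = -124.87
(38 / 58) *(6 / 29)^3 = 4104/707281 = 0.01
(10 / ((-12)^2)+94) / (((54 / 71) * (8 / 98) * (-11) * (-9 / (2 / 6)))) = 23563267/4618944 = 5.10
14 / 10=7/5 = 1.40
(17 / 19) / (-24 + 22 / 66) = -51/1349 = -0.04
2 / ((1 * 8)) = 1/4 = 0.25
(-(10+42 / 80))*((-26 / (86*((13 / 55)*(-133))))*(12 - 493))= 2227511/45752 = 48.69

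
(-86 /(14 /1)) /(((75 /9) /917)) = -16899/25 = -675.96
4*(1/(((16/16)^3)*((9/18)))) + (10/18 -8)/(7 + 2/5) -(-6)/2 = 3328/333 = 9.99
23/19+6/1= 137/19 = 7.21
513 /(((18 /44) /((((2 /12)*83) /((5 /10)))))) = 34694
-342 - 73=-415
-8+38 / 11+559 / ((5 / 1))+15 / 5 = 6064/55 = 110.25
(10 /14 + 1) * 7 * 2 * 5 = 120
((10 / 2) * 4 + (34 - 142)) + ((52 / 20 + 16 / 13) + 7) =-5016/65 = -77.17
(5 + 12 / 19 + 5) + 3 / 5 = 1067/95 = 11.23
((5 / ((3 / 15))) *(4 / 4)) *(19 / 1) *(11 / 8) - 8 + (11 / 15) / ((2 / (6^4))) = 44813/40 = 1120.32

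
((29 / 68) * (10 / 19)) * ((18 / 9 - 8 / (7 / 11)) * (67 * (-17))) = 359455/133 = 2702.67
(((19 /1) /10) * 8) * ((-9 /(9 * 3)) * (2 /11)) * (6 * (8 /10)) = -1216/275 = -4.42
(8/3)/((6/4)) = 16/9 = 1.78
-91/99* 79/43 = -7189/4257 = -1.69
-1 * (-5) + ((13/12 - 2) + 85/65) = 841/156 = 5.39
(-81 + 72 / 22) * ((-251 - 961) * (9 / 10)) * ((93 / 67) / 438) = 14455827/53801 = 268.69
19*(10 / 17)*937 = 10472.35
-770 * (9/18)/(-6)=385/6 = 64.17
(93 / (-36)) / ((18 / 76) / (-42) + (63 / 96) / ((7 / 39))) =-32984/46611 = -0.71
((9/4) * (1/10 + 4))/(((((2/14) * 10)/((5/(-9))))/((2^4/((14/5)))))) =-41/2 = -20.50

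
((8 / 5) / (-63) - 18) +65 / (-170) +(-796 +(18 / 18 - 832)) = -17622317/10710 = -1645.41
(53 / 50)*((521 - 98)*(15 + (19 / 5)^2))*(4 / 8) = 4125096/625 = 6600.15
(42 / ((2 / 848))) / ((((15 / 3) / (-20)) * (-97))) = 71232/97 = 734.35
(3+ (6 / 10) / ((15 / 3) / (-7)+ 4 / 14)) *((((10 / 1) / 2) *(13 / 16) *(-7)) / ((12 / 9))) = -273/8 = -34.12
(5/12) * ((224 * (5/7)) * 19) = 3800/3 = 1266.67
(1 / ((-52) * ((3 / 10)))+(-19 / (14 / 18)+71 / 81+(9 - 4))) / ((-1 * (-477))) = -274439/7031934 = -0.04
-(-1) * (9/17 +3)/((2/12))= 360/17 = 21.18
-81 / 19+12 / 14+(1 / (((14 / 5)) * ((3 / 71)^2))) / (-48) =-870287/114912 = -7.57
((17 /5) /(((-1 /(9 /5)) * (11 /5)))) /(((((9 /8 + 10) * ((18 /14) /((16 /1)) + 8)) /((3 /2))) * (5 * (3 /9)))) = -616896/22149875 = -0.03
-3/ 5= -0.60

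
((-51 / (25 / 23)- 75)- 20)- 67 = -5223/25 = -208.92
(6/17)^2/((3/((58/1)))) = 696/289 = 2.41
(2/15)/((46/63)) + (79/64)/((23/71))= 29389/7360 = 3.99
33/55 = 3/5 = 0.60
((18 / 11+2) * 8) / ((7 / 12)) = 3840/77 = 49.87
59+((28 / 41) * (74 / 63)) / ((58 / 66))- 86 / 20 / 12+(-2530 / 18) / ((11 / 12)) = -13380367/142680 = -93.78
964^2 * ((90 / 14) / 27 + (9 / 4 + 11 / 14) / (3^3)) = 61565860/189 = 325745.29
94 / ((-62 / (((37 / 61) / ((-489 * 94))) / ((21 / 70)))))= 185/2774097 = 0.00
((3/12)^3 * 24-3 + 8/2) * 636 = 1749/2 = 874.50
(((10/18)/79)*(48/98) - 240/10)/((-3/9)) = 278672/3871 = 71.99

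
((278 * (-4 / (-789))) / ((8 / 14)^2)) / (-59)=-6811/93102 = -0.07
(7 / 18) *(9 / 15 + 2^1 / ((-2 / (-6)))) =77/30 = 2.57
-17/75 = -0.23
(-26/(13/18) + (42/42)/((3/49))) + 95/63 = -1144/63 = -18.16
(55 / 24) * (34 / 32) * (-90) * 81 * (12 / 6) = -1136025/32 = -35500.78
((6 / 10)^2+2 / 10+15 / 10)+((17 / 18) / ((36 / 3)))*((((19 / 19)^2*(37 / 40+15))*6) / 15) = 2213/864 = 2.56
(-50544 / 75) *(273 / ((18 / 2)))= -511056/25 = -20442.24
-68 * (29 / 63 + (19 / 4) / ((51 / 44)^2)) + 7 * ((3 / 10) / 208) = -201760823/742560 = -271.71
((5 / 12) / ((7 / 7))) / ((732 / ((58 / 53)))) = 145/232776 = 0.00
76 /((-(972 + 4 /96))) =-1824/23329 = -0.08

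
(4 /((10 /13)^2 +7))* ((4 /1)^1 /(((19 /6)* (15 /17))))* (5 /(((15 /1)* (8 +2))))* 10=91936/365655 = 0.25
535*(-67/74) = -484.39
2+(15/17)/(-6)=63/34 = 1.85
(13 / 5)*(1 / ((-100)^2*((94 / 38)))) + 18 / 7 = 2.57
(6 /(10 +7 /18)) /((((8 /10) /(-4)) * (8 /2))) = -135/187 = -0.72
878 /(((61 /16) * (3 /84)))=393344/61 = 6448.26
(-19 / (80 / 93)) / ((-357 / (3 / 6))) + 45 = 857389/19040 = 45.03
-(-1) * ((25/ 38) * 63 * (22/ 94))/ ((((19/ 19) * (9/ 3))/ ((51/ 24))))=98175/14288 = 6.87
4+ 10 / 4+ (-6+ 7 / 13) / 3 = 365/78 = 4.68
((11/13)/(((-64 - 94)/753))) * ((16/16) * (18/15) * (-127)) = 3155823/5135 = 614.57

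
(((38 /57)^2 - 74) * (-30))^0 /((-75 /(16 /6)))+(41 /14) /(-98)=-20201/308700 = -0.07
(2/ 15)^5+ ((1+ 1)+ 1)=3.00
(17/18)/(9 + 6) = 17/270 = 0.06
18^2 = 324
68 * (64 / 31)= 4352/31 = 140.39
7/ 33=0.21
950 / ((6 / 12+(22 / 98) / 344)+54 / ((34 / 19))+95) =272224400/36013031 = 7.56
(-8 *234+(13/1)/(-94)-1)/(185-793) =3.08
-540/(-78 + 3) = 36/5 = 7.20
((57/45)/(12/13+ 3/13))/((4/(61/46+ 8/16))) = 1729/3450 = 0.50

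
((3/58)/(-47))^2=9/7431076 = 0.00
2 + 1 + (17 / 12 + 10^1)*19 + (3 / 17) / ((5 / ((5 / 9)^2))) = 403787/1836 = 219.93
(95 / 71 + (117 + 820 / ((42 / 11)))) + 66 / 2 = 545855/1491 = 366.10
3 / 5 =0.60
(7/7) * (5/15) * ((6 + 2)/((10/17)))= 68/15 = 4.53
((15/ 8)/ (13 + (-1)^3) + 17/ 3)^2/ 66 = 312481/608256 = 0.51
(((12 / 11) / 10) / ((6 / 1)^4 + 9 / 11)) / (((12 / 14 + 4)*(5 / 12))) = 28/673625 = 0.00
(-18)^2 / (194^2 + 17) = 108/12551 = 0.01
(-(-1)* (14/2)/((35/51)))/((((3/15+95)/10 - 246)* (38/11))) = -2805/224656 = -0.01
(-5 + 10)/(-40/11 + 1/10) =-550/389 = -1.41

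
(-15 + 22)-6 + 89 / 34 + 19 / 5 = 1261/170 = 7.42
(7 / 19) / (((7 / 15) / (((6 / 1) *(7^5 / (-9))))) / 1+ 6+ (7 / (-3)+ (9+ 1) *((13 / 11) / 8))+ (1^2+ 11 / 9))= 33277860/665349353 = 0.05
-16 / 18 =-8/9 = -0.89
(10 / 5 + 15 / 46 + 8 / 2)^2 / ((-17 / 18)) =-762129/17986 = -42.37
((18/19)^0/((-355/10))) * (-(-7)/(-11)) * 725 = 10150/781 = 13.00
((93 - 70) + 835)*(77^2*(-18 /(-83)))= 91567476/83 = 1103222.60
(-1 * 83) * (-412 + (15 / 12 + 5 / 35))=954251/28 = 34080.39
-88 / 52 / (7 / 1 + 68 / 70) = -770/3627 = -0.21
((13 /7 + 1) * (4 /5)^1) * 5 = 11.43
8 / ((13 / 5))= 40/13 = 3.08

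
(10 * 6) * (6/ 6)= 60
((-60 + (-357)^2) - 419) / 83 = 126970/83 = 1529.76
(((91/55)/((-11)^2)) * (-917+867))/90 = -91/11979 = -0.01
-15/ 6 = -5/2 = -2.50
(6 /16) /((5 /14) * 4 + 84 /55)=1155/9104 = 0.13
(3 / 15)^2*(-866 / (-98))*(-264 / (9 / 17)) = -647768/3675 = -176.26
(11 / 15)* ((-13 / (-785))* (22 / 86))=1573/506325 = 0.00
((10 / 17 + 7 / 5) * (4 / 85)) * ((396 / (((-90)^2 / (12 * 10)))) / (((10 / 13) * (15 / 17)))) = 386672/478125 = 0.81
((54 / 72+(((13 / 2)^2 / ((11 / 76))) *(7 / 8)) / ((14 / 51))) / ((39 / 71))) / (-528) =-3878801/1208064 = -3.21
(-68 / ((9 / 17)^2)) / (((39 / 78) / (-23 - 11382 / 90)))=88119568/1215 = 72526.39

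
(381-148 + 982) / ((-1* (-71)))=1215/71 = 17.11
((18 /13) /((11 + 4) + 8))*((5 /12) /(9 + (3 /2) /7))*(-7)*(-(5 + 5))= 2450/12857 = 0.19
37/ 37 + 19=20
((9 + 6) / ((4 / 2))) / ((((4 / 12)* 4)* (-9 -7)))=-45/128 = -0.35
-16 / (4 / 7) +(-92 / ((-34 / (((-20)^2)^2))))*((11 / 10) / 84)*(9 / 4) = 1514668/119 = 12728.30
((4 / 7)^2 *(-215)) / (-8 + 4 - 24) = 860/343 = 2.51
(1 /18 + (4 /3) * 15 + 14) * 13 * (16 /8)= 7969/9 = 885.44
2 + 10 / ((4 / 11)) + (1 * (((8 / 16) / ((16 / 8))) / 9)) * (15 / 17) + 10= 8063/204 = 39.52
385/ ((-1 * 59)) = -6.53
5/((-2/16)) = -40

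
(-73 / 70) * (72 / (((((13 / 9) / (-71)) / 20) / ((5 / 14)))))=16792920/637 = 26362.51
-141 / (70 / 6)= -12.09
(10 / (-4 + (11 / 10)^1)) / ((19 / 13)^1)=-1300/551 = -2.36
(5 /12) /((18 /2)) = 5/108 = 0.05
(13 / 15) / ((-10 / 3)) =-13/50 = -0.26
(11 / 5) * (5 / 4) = 11/4 = 2.75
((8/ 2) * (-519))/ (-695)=2076/695 = 2.99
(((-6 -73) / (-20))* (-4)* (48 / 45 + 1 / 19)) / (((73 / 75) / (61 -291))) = 5796230/1387 = 4178.97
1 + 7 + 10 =18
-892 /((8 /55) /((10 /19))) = -61325/19 = -3227.63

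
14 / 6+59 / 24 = 115/24 = 4.79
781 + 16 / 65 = 50781/65 = 781.25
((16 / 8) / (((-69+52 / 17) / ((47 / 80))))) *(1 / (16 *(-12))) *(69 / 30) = 18377/86092800 = 0.00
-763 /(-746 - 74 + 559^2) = -109/44523 = 0.00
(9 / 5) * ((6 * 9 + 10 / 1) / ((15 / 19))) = 3648/25 = 145.92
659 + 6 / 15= 3297/5 = 659.40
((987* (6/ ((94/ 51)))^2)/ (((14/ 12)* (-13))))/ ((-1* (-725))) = -421362/442975 = -0.95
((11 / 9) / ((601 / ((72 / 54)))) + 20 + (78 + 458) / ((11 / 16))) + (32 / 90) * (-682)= 497248184/892485 = 557.15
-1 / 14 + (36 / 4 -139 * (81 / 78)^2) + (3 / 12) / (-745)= -248483049/1762670 = -140.97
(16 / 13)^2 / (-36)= -64/1521 = -0.04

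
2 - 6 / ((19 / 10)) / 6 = 28/19 = 1.47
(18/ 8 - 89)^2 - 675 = 109609/16 = 6850.56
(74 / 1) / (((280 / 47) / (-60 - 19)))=-137381/140 = -981.29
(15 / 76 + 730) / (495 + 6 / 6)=55495/37696 = 1.47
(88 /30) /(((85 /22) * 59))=968/75225 = 0.01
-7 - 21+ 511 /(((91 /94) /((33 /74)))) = 99755/481 = 207.39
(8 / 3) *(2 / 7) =0.76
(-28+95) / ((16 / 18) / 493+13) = 297279/57689 = 5.15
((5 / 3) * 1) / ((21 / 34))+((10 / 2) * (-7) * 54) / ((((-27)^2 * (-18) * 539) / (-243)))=1825/693 = 2.63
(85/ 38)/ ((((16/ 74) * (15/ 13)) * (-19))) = -8177/17328 = -0.47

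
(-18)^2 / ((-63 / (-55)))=282.86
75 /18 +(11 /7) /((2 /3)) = 137/21 = 6.52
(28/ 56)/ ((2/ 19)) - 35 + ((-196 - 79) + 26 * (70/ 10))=-493/4 = -123.25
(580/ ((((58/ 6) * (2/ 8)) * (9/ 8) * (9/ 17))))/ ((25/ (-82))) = -178432/135 = -1321.72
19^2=361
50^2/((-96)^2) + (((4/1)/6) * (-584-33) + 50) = -831887/2304 = -361.06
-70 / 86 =-35/43 = -0.81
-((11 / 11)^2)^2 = -1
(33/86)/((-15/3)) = -33/430 = -0.08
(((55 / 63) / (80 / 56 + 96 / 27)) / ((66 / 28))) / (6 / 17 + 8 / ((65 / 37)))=38675/2553762 = 0.02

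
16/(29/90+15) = 1440/1379 = 1.04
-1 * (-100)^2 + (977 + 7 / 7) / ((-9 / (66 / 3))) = -37172/3 = -12390.67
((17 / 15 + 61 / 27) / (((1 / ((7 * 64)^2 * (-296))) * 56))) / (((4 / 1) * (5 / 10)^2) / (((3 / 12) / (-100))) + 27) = 9649.01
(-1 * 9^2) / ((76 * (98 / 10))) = -405/3724 = -0.11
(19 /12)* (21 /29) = 133/116 = 1.15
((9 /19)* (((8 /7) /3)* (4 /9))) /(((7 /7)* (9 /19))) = 32/189 = 0.17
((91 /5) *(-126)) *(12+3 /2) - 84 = -155211/5 = -31042.20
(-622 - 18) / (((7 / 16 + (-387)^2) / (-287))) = 2938880/2396311 = 1.23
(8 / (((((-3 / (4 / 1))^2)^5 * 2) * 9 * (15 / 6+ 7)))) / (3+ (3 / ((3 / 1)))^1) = 2097152/10097379 = 0.21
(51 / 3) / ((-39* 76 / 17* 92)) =-289/272688 = 0.00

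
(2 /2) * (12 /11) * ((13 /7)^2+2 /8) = 2175/539 = 4.04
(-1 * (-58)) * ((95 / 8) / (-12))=-2755/48 = -57.40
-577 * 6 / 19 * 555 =-1921410/19 = -101126.84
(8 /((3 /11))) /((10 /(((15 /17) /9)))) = 0.29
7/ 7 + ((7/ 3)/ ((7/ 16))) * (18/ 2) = 49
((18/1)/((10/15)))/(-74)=-27/74 = -0.36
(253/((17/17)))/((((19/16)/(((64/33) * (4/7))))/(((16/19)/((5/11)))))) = 16580608/37905 = 437.43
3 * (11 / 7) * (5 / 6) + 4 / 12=179/42 = 4.26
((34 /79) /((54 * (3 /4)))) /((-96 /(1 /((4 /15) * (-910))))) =17/37267776 = 0.00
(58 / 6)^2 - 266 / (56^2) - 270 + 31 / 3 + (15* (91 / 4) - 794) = -1248019/2016 = -619.06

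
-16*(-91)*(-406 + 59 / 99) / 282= -29218280/13959 = -2093.15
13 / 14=0.93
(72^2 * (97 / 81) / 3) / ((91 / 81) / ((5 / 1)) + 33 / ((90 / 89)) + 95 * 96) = 335232/1482763 = 0.23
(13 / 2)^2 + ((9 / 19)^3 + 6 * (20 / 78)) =43.89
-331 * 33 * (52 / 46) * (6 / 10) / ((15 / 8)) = -2271984/575 = -3951.28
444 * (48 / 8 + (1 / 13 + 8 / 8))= 40848/13 = 3142.15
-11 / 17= -0.65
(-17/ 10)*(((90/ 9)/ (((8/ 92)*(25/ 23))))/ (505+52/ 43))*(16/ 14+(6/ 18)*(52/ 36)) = -118716593/205698150 = -0.58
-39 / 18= -13/6 = -2.17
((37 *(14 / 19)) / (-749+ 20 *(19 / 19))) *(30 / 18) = -0.06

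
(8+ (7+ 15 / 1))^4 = 810000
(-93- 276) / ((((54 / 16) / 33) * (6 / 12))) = -7216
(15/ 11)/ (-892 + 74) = -15/8998 = 0.00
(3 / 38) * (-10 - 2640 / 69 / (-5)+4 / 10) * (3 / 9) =-112/2185 = -0.05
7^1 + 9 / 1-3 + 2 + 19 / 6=109/6 = 18.17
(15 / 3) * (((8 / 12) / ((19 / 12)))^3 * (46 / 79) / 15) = 23552/1625583 = 0.01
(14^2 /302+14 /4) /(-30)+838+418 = 11378107/9060 = 1255.86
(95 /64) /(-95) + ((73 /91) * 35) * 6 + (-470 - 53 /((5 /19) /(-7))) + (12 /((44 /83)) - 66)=48729013/45760 = 1064.88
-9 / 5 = -1.80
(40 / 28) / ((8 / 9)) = 45/28 = 1.61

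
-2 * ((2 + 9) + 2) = -26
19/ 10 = 1.90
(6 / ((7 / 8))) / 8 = 6/7 = 0.86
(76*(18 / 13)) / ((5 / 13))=1368/5 = 273.60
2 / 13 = 0.15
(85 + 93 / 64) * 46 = 127259/32 = 3976.84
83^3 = 571787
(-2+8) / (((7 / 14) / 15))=180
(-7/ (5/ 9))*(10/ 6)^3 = -175/3 = -58.33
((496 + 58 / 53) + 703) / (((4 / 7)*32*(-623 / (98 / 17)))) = -3116645/5132096 = -0.61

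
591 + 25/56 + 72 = 37153/56 = 663.45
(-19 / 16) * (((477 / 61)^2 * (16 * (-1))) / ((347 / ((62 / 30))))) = 44671527/6455935 = 6.92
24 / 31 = 0.77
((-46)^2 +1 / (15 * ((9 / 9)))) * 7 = 222187/15 = 14812.47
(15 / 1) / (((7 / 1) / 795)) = 11925/7 = 1703.57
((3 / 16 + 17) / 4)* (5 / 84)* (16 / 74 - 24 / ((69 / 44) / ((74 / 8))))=-246125/6808 = -36.15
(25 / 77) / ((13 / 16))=400/1001 = 0.40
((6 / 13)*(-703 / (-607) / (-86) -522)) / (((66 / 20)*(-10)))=27250147/3732443 = 7.30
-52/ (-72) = 13/18 = 0.72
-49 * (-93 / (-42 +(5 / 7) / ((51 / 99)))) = -180761/1611 = -112.20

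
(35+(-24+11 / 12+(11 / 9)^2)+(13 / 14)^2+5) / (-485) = -0.04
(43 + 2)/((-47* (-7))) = 45/329 = 0.14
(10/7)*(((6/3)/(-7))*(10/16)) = -25/98 = -0.26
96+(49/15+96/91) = 136939/1365 = 100.32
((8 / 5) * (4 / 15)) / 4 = 8/75 = 0.11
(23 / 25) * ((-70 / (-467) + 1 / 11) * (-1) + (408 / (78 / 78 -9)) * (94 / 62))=-284089928/3981175 = -71.36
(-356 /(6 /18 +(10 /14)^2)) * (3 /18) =-4361/62 = -70.34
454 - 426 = 28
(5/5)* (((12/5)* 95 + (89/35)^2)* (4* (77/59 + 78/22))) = 328789712/72275 = 4549.15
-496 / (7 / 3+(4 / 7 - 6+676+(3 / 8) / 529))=-44080512/59802455 = -0.74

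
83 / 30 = 2.77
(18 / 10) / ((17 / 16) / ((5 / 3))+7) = 144/611 = 0.24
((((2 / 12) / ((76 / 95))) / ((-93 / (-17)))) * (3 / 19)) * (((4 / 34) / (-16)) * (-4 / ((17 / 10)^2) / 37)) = 125/75578124 = 0.00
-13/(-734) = 13/734 = 0.02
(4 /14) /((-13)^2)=2/1183 = 0.00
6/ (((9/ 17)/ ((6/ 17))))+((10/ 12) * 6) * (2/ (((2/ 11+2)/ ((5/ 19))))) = 1187/228 = 5.21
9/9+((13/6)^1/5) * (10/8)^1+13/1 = 349/24 = 14.54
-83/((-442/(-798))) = -149.85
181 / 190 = 0.95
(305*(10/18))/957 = 1525/8613 = 0.18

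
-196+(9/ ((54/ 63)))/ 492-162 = -357.98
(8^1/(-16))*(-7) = 7/2 = 3.50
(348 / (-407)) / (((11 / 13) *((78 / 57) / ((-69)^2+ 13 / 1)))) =-1434804/407 = -3525.32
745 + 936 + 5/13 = 1681.38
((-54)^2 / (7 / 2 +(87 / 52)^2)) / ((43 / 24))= 189236736/732419 = 258.37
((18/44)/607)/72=1/106832 = 0.00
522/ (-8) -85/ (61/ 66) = -38361/244 = -157.22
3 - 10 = -7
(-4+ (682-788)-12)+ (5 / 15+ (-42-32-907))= -3308/3 = -1102.67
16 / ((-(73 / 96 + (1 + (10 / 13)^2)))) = -259584/38161 = -6.80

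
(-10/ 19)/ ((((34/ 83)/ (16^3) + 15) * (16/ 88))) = -9349120/48445763 = -0.19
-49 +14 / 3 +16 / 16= -130/3 = -43.33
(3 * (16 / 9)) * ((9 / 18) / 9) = 8/27 = 0.30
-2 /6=-1/3 = -0.33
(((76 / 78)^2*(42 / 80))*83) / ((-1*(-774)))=209741/3924180 = 0.05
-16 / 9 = -1.78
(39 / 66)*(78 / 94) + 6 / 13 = 12795/13442 = 0.95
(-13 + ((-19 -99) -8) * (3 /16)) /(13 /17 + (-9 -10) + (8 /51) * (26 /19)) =283917/139696 = 2.03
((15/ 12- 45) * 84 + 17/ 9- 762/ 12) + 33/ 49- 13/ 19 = -62618309/16758 = -3736.62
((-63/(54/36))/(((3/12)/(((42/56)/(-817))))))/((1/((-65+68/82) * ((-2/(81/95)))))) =23.21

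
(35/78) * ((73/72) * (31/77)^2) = 0.07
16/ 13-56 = -712/13 = -54.77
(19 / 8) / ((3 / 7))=5.54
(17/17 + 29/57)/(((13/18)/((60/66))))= 5160/2717 = 1.90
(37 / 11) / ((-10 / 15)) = -111/22 = -5.05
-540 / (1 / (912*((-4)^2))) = -7879680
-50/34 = -1.47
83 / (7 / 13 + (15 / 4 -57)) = -4316/2741 = -1.57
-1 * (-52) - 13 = 39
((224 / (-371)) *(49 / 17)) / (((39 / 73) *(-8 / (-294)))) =-1402184/11713 = -119.71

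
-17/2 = -8.50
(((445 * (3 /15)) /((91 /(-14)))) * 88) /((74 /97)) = -759704/481 = -1579.43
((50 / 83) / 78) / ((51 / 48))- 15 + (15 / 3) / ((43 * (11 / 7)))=-388315540/26028717 = -14.92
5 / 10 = 1/2 = 0.50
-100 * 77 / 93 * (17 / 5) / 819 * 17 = -63580/10881 = -5.84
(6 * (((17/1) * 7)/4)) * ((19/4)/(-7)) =-969/8 = -121.12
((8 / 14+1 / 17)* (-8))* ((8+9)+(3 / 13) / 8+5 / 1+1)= -179625/1547 = -116.11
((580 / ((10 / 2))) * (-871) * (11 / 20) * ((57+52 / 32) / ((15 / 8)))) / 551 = -4493489/1425 = -3153.33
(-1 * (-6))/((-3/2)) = -4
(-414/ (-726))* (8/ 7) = 552/847 = 0.65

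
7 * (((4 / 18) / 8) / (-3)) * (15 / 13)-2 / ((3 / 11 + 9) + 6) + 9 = 14405/1638 = 8.79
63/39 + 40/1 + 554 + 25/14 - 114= 87979/182 = 483.40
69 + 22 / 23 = 1609/23 = 69.96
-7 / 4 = -1.75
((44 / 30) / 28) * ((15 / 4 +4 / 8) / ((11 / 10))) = 17/84 = 0.20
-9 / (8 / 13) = -117/8 = -14.62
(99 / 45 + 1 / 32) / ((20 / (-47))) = -16779/3200 = -5.24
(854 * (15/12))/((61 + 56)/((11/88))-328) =1.76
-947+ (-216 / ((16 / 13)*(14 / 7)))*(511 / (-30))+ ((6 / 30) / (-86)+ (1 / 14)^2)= 46158283/84280 = 547.68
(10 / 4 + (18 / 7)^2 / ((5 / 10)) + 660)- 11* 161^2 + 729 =-27805175/98 = -283726.28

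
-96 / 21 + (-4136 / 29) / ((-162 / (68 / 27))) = -1045168/443961 = -2.35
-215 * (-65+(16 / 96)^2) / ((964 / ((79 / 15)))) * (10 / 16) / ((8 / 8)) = 39727915/832896 = 47.70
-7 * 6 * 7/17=-294/17 = -17.29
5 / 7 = 0.71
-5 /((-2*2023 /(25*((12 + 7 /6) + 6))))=14375/24276 = 0.59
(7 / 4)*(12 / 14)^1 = 3/2 = 1.50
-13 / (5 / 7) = -91/5 = -18.20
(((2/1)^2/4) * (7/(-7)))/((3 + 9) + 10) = -1/22 = -0.05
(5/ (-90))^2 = 1/324 = 0.00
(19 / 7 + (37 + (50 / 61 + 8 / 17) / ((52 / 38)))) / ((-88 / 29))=-111264155/8304296 = -13.40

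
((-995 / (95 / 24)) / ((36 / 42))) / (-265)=5572/5035 = 1.11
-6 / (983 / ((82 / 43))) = -492/42269 = -0.01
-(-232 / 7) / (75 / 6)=464/175 = 2.65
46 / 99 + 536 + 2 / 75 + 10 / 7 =537.92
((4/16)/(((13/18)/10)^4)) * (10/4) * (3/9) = 218700000/28561 = 7657.29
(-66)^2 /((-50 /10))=-4356/5 = -871.20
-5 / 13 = -0.38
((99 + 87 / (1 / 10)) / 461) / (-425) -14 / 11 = -161977/126775 = -1.28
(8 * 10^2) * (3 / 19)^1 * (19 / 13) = 184.62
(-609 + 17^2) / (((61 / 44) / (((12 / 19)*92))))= -15544320/1159 = -13411.84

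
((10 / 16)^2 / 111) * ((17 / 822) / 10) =85/11678976 = 0.00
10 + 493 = 503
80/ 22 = 40/11 = 3.64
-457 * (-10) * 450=2056500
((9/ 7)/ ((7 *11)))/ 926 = 9/499114 = 0.00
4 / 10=2/5 = 0.40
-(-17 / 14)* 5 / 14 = 0.43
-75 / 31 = -2.42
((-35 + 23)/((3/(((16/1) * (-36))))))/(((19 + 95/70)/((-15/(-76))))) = 8064/361 = 22.34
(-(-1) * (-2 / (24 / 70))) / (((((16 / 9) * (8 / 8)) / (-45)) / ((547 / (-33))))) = -861525/352 = -2447.51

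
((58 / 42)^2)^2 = 707281/194481 = 3.64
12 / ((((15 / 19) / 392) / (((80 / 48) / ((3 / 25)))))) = 82755.56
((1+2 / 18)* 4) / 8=5/9 = 0.56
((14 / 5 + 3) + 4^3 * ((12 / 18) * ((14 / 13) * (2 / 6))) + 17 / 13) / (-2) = -6559/585 = -11.21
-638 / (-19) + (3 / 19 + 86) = 2275/19 = 119.74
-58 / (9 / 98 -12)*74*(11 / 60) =66.08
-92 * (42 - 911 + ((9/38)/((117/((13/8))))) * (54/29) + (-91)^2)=-751458829/1102 = -681904.56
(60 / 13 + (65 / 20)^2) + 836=177045/208 = 851.18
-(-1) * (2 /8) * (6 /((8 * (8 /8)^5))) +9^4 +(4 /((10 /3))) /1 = 524991/80 = 6562.39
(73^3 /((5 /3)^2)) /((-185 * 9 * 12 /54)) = -3501153/9250 = -378.50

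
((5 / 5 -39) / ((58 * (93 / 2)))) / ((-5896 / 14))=133/3975378 = 0.00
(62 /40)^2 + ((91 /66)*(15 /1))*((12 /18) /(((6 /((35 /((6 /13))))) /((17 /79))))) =374490443/9385200 = 39.90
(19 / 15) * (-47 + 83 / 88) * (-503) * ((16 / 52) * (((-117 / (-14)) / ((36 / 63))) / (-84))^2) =273.70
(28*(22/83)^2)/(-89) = -13552/613121 = -0.02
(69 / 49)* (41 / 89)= 2829/4361 = 0.65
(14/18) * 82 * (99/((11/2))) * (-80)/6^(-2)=-3306240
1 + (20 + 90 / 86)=948/43 = 22.05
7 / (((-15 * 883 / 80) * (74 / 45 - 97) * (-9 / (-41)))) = 3280/1623837 = 0.00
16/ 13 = 1.23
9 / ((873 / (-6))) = -6/97 = -0.06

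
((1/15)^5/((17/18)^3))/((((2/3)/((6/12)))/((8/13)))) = 144/199590625 = 0.00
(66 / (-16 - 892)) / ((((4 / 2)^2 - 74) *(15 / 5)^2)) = 11/95340 = 0.00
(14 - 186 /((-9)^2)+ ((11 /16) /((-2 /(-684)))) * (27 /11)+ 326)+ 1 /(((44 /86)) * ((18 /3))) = 2174407/2376 = 915.15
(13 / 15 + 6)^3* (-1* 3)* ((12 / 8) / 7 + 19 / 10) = -80861798/39375 = -2053.63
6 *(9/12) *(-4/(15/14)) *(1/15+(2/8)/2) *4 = -322/25 = -12.88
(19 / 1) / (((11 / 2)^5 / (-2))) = -1216/161051 = -0.01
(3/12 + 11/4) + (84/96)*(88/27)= 5.85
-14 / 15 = -0.93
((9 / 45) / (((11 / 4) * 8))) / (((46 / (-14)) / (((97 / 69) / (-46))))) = 679/8030220 = 0.00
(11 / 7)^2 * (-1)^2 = 121/49 = 2.47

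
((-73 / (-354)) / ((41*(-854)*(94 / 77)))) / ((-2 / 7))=5621/332893104 = 0.00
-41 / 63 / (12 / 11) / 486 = -451/367416 = 0.00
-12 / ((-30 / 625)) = 250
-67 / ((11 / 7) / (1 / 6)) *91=-42679/66 = -646.65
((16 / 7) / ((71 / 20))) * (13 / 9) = 0.93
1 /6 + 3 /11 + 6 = 425/66 = 6.44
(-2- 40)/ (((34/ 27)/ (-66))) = 37422/17 = 2201.29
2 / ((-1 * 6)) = -1/3 = -0.33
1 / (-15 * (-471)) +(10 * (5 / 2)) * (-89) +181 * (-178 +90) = -128250944/7065 = -18153.00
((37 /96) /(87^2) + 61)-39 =15985765/726624 = 22.00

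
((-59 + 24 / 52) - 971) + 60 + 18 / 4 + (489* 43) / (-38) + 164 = -1354.38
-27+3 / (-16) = -435/16 = -27.19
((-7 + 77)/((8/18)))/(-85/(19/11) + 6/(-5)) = -29925/9578 = -3.12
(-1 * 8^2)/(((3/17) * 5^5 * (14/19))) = -10336/65625 = -0.16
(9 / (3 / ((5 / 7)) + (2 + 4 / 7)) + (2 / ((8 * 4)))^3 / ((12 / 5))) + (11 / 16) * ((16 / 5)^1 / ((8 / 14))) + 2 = 139384759/19415040 = 7.18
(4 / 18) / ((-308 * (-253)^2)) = -1/88716474 = 0.00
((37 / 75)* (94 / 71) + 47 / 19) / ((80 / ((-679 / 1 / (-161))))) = 30686629/186162000 = 0.16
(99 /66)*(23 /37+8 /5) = 1233/370 = 3.33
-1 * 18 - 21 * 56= -1194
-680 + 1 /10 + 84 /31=-209929/310 = -677.19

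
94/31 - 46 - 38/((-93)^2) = -371666/8649 = -42.97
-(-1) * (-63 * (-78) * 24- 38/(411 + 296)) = 83380714/707 = 117935.95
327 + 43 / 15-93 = 3553/15 = 236.87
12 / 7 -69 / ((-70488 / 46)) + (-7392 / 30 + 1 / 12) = -25139273/102795 = -244.56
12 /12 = 1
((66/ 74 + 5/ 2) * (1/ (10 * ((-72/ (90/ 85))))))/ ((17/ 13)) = -3263/855440 = 0.00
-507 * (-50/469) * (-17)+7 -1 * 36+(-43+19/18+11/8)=-33377621/33768 = -988.44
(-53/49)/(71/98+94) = -0.01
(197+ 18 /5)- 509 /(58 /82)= -75258/145 = -519.02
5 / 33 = 0.15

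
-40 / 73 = -0.55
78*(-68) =-5304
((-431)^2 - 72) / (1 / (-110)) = -20425790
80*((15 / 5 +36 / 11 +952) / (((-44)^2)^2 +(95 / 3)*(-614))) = 1264920/61522769 = 0.02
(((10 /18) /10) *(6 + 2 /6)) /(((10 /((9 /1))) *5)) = 19/300 = 0.06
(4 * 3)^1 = 12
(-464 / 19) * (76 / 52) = -464/13 = -35.69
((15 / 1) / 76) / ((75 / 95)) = 1/4 = 0.25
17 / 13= 1.31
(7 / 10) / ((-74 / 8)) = -14/185 = -0.08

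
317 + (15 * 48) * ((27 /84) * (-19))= -28561/7 = -4080.14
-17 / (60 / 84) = -119/5 = -23.80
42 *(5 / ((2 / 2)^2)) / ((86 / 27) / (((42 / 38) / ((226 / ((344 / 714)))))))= 5670/36499 = 0.16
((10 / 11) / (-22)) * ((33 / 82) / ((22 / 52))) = -195/4961 = -0.04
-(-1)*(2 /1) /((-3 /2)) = -4/3 = -1.33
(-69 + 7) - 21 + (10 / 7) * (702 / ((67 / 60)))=382273/469 = 815.08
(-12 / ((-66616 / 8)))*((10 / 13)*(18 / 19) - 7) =-18588/2056769 = -0.01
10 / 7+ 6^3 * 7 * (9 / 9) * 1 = 10594/7 = 1513.43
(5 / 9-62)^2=305809/81 = 3775.42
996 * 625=622500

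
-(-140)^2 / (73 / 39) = -10471.23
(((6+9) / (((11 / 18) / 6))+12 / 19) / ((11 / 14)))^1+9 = 197.24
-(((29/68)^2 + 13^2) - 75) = -435497/4624 = -94.18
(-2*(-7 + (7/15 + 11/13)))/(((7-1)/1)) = 1109/585 = 1.90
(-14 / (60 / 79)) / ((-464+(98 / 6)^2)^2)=-14931/31506250 = 0.00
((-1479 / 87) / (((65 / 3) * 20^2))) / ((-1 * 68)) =3/104000 = 0.00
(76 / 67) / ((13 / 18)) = 1368/871 = 1.57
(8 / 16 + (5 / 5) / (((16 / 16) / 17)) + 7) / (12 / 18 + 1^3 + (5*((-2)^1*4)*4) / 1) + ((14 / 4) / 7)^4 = -701/7600 = -0.09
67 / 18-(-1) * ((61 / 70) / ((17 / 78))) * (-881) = -37686317/10710 = -3518.80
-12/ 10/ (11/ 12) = -72/55 = -1.31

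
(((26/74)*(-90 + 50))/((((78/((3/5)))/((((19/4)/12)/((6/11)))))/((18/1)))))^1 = -209/148 = -1.41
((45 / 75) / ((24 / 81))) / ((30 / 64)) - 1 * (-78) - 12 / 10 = 2028/25 = 81.12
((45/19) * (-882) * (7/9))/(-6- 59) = 6174/247 = 25.00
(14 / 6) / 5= 7/15 = 0.47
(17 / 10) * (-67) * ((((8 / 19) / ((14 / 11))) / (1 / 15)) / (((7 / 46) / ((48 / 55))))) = -15089472/4655 = -3241.56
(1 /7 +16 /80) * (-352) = -4224/35 = -120.69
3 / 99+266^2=2334949/33 = 70756.03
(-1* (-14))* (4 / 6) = 28/3 = 9.33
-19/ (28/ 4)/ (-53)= 19/371 = 0.05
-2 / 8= -1/4 = -0.25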